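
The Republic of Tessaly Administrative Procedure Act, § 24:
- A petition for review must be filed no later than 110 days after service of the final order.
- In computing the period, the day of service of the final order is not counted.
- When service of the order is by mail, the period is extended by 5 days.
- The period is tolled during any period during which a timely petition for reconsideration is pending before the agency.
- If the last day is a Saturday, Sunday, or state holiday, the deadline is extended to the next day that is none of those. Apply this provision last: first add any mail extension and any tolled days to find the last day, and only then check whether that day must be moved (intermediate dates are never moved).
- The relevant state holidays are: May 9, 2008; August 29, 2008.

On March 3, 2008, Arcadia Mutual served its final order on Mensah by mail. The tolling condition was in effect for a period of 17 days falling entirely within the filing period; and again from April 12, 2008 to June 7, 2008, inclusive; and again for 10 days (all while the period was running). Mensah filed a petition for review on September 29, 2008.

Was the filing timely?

No

110 days after March 3, 2008 is June 21, 2008.
Service was by mail, adding 5 days: June 21, 2008 + 5 days = June 26, 2008.
Tolling adds 17 days: June 26, 2008 + 17 days = July 13, 2008.
From April 12, 2008 through June 7, 2008 inclusive is 57 days; tolling adds 57 days: July 13, 2008 + 57 days = September 8, 2008.
Tolling adds 10 days: September 8, 2008 + 10 days = September 18, 2008.
September 18, 2008 is a Thursday and not a state holiday, so no extension applies.
The deadline is September 18, 2008; the filing on September 29, 2008 is after that date.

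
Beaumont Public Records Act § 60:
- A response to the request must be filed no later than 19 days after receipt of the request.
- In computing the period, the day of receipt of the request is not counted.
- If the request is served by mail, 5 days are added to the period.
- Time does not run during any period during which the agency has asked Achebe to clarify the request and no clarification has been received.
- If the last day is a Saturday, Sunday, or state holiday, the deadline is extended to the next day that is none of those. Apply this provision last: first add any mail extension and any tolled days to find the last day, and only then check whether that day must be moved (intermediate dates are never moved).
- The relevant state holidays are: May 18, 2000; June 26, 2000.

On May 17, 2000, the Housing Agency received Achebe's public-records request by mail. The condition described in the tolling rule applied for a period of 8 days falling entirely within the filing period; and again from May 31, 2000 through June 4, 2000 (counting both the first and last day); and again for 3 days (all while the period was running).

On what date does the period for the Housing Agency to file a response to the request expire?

19 days after May 17, 2000 is June 5, 2000.
Service was by mail, adding 5 days: June 5, 2000 + 5 days = June 10, 2000.
Tolling adds 8 days: June 10, 2000 + 8 days = June 18, 2000.
From May 31, 2000 through June 4, 2000 inclusive is 5 days; tolling adds 5 days: June 18, 2000 + 5 days = June 23, 2000.
Tolling adds 3 days: June 23, 2000 + 3 days = June 26, 2000.
June 26, 2000 is a listed holiday. The next qualifying day is June 27, 2000.

June 27, 2000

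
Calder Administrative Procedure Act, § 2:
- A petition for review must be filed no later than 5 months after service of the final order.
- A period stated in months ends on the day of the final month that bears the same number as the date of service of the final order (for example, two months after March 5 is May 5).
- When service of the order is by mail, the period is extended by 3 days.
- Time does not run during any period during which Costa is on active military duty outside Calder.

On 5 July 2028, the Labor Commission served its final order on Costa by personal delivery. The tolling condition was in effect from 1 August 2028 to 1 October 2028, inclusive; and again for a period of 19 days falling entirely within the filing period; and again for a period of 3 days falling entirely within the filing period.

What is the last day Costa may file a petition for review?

5 months after 5 July 2028 is December 5, 2028.
Service was not by mail, so no mail extension applies.
From August 1, 2028 through October 1, 2028 inclusive is 62 days; tolling adds 62 days: December 5, 2028 + 62 days = February 5, 2029.
Tolling adds 19 days: February 5, 2029 + 19 days = February 24, 2029.
Tolling adds 3 days: February 24, 2029 + 3 days = February 27, 2029.

February 27, 2029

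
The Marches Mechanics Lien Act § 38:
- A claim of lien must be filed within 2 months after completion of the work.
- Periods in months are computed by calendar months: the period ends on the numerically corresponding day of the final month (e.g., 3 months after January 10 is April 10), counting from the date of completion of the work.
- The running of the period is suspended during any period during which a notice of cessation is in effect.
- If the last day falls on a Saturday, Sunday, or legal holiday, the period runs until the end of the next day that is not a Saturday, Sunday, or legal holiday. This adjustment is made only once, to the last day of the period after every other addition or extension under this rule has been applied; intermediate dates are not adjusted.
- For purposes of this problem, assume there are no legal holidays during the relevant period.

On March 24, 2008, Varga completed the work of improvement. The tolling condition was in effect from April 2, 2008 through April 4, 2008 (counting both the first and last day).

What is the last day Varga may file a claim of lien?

2 months after March 24, 2008 is May 24, 2008.
From April 2, 2008 through April 4, 2008 inclusive is 3 days; tolling adds 3 days: May 24, 2008 + 3 days = May 27, 2008.
May 27, 2008 is a Tuesday and not a legal holiday, so no extension applies.

May 27, 2008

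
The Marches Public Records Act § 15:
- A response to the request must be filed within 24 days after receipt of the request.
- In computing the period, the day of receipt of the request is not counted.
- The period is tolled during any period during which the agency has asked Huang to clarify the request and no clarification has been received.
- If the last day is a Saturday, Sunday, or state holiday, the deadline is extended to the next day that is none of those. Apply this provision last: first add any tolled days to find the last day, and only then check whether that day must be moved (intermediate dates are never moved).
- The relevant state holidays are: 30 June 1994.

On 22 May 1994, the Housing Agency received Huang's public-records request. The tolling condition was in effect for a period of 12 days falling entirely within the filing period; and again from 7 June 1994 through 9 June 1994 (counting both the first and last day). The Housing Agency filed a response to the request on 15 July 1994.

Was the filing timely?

No

24 days after 22 May 1994 is June 15, 1994.
Tolling adds 12 days: June 15, 1994 + 12 days = June 27, 1994.
From June 7, 1994 through June 9, 1994 inclusive is 3 days; tolling adds 3 days: June 27, 1994 + 3 days = June 30, 1994.
June 30, 1994 is a listed holiday. The next qualifying day is July 1, 1994.
The deadline is July 1, 1994; the filing on July 15, 1994 is after that date.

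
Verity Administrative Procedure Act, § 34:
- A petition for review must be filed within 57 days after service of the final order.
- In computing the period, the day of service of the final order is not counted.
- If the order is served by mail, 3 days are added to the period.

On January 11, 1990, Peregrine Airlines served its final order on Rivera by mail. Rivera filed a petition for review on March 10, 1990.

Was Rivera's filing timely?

57 days after January 11, 1990 is March 9, 1990.
Service was by mail, adding 3 days: March 9, 1990 + 3 days = March 12, 1990.
The deadline is March 12, 1990; the filing on March 10, 1990 is on or before that date.

Yes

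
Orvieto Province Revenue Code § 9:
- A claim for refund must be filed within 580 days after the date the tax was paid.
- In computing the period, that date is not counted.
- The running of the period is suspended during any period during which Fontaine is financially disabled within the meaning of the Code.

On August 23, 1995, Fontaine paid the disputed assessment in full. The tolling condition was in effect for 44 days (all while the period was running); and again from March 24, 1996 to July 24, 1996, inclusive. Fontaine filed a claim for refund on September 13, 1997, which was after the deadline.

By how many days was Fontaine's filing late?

5 days

580 days after August 23, 1995 is March 25, 1997.
Tolling adds 44 days: March 25, 1997 + 44 days = May 8, 1997.
From March 24, 1996 through July 24, 1996 inclusive is 123 days; tolling adds 123 days: May 8, 1997 + 123 days = September 8, 1997.
The deadline is September 8, 1997; from September 8, 1997 to September 13, 1997 is 5 days.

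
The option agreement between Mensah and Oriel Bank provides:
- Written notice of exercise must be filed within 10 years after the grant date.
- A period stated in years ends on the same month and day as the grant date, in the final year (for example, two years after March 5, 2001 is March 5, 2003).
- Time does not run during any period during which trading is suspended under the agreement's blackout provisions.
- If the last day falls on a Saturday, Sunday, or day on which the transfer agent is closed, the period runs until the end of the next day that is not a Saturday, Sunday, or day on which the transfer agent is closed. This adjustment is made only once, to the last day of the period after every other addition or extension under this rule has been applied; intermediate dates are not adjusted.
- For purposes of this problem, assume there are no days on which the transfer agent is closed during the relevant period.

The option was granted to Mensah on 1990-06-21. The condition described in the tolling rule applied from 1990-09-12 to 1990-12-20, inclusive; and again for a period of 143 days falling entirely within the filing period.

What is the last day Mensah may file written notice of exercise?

10 years after 1990-06-21 is June 21, 2000.
From September 12, 1990 through December 20, 1990 inclusive is 100 days; tolling adds 100 days: June 21, 2000 + 100 days = September 29, 2000.
Tolling adds 143 days: September 29, 2000 + 143 days = February 19, 2001.
February 19, 2001 is a Monday and not a day on which the transfer agent is closed, so no extension applies.

February 19, 2001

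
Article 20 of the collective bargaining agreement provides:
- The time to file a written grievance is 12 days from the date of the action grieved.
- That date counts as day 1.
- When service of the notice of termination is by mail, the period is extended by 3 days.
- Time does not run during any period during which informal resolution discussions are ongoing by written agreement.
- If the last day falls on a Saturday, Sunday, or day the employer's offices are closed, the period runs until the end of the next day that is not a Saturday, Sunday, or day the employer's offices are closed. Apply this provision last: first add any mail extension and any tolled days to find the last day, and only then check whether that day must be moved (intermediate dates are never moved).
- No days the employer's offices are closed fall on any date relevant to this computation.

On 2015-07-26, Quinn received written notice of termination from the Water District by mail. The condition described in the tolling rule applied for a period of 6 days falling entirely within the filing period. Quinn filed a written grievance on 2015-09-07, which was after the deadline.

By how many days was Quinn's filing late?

Counting 2015-07-26 as day 1, day 12 is August 6, 2015.
Service was by mail, adding 3 days: August 6, 2015 + 3 days = August 9, 2015.
Tolling adds 6 days: August 9, 2015 + 6 days = August 15, 2015.
August 15, 2015 is Saturday; August 16, 2015 is Sunday. The next qualifying day is August 17, 2015.
The deadline is August 17, 2015; from August 17, 2015 to September 7, 2015 is 21 days.

21 days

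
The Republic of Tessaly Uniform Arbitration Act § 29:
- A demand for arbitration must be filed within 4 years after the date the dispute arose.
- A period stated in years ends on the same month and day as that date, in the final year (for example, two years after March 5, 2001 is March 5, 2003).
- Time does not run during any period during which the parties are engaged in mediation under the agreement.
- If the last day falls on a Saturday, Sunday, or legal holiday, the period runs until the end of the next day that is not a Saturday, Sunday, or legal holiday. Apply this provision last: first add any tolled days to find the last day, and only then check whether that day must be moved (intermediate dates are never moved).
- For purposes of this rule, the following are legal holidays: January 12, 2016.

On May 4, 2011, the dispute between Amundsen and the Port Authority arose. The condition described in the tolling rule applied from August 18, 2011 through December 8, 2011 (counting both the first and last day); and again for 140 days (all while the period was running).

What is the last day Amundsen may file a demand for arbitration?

January 13, 2016

4 years after May 4, 2011 is May 4, 2015.
From August 18, 2011 through December 8, 2011 inclusive is 113 days; tolling adds 113 days: May 4, 2015 + 113 days = August 25, 2015.
Tolling adds 140 days: August 25, 2015 + 140 days = January 12, 2016.
January 12, 2016 is a listed holiday. The next qualifying day is January 13, 2016.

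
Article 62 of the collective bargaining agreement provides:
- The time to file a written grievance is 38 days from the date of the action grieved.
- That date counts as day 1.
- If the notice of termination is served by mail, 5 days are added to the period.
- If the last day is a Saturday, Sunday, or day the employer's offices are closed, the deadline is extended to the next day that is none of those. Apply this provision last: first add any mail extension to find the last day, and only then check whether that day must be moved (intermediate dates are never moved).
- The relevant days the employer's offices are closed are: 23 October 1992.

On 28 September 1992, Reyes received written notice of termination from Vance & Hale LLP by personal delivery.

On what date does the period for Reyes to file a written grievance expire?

Counting 28 September 1992 as day 1, day 38 is November 4, 1992.
Service was not by mail, so no mail extension applies.
November 4, 1992 is a Wednesday and not a day the employer's offices are closed, so no extension applies.

November 4, 1992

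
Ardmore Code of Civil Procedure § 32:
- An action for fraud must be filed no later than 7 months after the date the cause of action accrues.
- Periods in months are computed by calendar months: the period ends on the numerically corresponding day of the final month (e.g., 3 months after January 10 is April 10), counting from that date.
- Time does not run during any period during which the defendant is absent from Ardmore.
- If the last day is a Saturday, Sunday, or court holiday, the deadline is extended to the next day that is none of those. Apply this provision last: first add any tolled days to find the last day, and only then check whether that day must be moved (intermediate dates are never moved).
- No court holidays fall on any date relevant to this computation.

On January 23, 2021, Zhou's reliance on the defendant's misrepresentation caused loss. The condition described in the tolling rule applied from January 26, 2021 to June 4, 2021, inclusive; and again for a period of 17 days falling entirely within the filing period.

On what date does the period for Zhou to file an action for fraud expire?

January 17, 2022

7 months after January 23, 2021 is August 23, 2021.
From January 26, 2021 through June 4, 2021 inclusive is 130 days; tolling adds 130 days: August 23, 2021 + 130 days = December 31, 2021.
Tolling adds 17 days: December 31, 2021 + 17 days = January 17, 2022.
January 17, 2022 is a Monday and not a court holiday, so no extension applies.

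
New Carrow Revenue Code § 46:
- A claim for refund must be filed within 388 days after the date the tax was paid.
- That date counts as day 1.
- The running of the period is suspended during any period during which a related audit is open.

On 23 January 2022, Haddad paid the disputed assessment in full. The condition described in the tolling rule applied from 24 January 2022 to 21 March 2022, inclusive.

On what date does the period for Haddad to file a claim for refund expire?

Counting 23 January 2022 as day 1, day 388 is February 14, 2023.
From January 24, 2022 through March 21, 2022 inclusive is 57 days; tolling adds 57 days: February 14, 2023 + 57 days = April 12, 2023.

April 12, 2023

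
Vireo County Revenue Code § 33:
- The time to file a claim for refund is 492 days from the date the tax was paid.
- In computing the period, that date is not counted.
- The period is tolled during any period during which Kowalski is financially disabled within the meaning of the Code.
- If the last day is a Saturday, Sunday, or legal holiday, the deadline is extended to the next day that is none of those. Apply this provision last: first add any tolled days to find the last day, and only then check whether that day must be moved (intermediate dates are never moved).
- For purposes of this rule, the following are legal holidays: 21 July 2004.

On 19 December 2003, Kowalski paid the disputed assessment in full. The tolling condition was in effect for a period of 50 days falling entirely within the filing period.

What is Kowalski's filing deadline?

June 13, 2005

492 days after 19 December 2003 is April 24, 2005.
Tolling adds 50 days: April 24, 2005 + 50 days = June 13, 2005.
June 13, 2005 is a Monday and not a legal holiday, so no extension applies.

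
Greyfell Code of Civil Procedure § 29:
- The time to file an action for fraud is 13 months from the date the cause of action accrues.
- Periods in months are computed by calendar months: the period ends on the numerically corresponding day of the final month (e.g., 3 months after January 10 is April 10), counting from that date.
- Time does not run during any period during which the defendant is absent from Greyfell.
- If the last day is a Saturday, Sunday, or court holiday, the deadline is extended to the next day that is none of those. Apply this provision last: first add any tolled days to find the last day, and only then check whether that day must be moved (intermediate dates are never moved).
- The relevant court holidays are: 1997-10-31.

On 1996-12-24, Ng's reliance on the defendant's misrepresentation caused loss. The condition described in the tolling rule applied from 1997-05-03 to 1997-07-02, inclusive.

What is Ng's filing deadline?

March 26, 1998

13 months after 1996-12-24 is January 24, 1998.
From May 3, 1997 through July 2, 1997 inclusive is 61 days; tolling adds 61 days: January 24, 1998 + 61 days = March 26, 1998.
March 26, 1998 is a Thursday and not a court holiday, so no extension applies.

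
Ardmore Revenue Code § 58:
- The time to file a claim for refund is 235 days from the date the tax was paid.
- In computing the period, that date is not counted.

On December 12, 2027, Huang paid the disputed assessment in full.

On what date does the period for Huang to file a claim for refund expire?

235 days after December 12, 2027 is August 3, 2028.

August 3, 2028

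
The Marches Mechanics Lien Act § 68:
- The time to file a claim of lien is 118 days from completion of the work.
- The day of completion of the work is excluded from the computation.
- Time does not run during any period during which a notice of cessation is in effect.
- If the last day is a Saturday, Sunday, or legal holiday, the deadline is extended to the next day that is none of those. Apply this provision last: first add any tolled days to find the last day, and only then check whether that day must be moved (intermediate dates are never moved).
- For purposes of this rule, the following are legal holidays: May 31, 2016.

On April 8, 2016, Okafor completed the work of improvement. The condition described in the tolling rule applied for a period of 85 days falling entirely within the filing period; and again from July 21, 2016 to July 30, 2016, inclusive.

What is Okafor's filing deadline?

118 days after April 8, 2016 is August 4, 2016.
Tolling adds 85 days: August 4, 2016 + 85 days = October 28, 2016.
From July 21, 2016 through July 30, 2016 inclusive is 10 days; tolling adds 10 days: October 28, 2016 + 10 days = November 7, 2016.
November 7, 2016 is a Monday and not a legal holiday, so no extension applies.

November 7, 2016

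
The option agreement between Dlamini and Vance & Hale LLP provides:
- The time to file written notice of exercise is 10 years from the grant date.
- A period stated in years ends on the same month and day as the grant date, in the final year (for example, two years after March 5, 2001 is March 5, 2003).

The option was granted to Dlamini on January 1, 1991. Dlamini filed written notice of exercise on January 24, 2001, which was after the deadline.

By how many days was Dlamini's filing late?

10 years after January 1, 1991 is January 1, 2001.
The deadline is January 1, 2001; from January 1, 2001 to January 24, 2001 is 23 days.

23 days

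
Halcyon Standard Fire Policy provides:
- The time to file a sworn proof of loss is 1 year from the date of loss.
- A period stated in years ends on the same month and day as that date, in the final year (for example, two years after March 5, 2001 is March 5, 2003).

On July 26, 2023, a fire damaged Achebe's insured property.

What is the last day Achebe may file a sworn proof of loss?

July 26, 2024

1 year after July 26, 2023 is July 26, 2024.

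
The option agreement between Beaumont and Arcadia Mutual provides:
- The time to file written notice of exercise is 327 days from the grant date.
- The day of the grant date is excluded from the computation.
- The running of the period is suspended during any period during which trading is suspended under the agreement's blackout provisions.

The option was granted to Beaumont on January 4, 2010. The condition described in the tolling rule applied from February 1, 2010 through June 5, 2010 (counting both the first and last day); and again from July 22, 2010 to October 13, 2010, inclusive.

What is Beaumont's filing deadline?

327 days after January 4, 2010 is November 27, 2010.
From February 1, 2010 through June 5, 2010 inclusive is 125 days; tolling adds 125 days: November 27, 2010 + 125 days = April 1, 2011.
From July 22, 2010 through October 13, 2010 inclusive is 84 days; tolling adds 84 days: April 1, 2011 + 84 days = June 24, 2011.

June 24, 2011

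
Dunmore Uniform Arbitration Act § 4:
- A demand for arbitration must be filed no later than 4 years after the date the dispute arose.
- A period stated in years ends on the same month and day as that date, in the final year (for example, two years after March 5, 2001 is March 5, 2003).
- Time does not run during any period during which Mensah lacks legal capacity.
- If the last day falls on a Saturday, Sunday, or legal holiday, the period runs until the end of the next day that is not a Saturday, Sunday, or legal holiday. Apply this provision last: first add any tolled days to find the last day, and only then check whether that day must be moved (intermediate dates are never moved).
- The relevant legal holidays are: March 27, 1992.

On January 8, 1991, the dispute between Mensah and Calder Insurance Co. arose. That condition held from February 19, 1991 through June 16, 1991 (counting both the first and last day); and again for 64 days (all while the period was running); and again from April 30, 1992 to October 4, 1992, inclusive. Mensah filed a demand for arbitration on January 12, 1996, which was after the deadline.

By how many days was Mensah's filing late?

29 days

4 years after January 8, 1991 is January 8, 1995.
From February 19, 1991 through June 16, 1991 inclusive is 118 days; tolling adds 118 days: January 8, 1995 + 118 days = May 6, 1995.
Tolling adds 64 days: May 6, 1995 + 64 days = July 9, 1995.
From April 30, 1992 through October 4, 1992 inclusive is 158 days; tolling adds 158 days: July 9, 1995 + 158 days = December 14, 1995.
December 14, 1995 is a Thursday and not a legal holiday, so no extension applies.
The deadline is December 14, 1995; from December 14, 1995 to January 12, 1996 is 29 days.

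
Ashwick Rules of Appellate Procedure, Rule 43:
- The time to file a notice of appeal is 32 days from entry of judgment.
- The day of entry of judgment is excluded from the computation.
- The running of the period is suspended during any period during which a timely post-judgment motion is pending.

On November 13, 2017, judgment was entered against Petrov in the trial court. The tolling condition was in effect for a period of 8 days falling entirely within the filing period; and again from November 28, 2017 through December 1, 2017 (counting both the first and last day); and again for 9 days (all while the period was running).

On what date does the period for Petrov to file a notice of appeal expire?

32 days after November 13, 2017 is December 15, 2017.
Tolling adds 8 days: December 15, 2017 + 8 days = December 23, 2017.
From November 28, 2017 through December 1, 2017 inclusive is 4 days; tolling adds 4 days: December 23, 2017 + 4 days = December 27, 2017.
Tolling adds 9 days: December 27, 2017 + 9 days = January 5, 2018.

January 5, 2018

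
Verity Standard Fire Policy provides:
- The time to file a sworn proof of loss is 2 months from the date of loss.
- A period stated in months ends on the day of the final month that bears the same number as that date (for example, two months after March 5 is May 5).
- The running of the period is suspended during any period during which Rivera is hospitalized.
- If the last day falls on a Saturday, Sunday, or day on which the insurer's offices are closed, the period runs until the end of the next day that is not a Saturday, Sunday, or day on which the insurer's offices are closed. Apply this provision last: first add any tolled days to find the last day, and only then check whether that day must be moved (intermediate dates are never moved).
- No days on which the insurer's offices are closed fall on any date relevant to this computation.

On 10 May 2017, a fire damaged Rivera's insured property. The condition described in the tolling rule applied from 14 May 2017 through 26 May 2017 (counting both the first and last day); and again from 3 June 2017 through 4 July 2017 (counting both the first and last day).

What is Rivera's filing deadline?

2 months after 10 May 2017 is July 10, 2017.
From May 14, 2017 through May 26, 2017 inclusive is 13 days; tolling adds 13 days: July 10, 2017 + 13 days = July 23, 2017.
From June 3, 2017 through July 4, 2017 inclusive is 32 days; tolling adds 32 days: July 23, 2017 + 32 days = August 24, 2017.
August 24, 2017 is a Thursday and not a day on which the insurer's offices are closed, so no extension applies.

August 24, 2017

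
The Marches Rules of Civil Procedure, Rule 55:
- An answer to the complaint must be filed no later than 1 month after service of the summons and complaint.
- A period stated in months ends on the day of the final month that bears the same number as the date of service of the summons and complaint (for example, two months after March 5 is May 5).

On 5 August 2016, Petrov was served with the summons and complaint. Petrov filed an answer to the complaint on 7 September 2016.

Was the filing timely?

1 month after 5 August 2016 is September 5, 2016.
The deadline is September 5, 2016; the filing on September 7, 2016 is after that date.

No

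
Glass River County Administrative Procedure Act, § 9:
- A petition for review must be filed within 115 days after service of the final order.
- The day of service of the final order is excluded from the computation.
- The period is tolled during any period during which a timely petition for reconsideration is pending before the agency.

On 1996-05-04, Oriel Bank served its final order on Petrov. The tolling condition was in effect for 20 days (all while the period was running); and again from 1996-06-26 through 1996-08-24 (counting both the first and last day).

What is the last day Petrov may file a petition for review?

115 days after 1996-05-04 is August 27, 1996.
Tolling adds 20 days: August 27, 1996 + 20 days = September 16, 1996.
From June 26, 1996 through August 24, 1996 inclusive is 60 days; tolling adds 60 days: September 16, 1996 + 60 days = November 15, 1996.

November 15, 1996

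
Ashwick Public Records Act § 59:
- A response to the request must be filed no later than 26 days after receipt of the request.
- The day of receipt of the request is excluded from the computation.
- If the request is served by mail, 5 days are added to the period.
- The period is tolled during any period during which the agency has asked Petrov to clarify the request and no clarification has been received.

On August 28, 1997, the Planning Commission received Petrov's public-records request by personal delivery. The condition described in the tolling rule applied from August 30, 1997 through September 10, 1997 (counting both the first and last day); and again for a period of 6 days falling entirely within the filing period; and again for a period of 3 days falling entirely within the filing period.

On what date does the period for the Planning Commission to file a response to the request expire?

October 14, 1997

26 days after August 28, 1997 is September 23, 1997.
Service was not by mail, so no mail extension applies.
From August 30, 1997 through September 10, 1997 inclusive is 12 days; tolling adds 12 days: September 23, 1997 + 12 days = October 5, 1997.
Tolling adds 6 days: October 5, 1997 + 6 days = October 11, 1997.
Tolling adds 3 days: October 11, 1997 + 3 days = October 14, 1997.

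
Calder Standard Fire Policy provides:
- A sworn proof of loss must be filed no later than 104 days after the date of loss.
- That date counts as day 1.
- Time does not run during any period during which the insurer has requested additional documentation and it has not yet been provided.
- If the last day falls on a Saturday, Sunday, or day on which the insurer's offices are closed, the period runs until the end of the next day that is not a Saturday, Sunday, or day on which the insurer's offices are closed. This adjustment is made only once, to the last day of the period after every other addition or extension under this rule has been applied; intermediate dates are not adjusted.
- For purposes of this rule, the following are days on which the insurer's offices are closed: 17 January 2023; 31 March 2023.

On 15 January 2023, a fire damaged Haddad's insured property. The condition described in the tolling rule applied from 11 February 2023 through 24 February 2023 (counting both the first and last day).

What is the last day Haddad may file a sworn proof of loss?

May 12, 2023

Counting 15 January 2023 as day 1, day 104 is April 28, 2023.
From February 11, 2023 through February 24, 2023 inclusive is 14 days; tolling adds 14 days: April 28, 2023 + 14 days = May 12, 2023.
May 12, 2023 is a Friday and not a day on which the insurer's offices are closed, so no extension applies.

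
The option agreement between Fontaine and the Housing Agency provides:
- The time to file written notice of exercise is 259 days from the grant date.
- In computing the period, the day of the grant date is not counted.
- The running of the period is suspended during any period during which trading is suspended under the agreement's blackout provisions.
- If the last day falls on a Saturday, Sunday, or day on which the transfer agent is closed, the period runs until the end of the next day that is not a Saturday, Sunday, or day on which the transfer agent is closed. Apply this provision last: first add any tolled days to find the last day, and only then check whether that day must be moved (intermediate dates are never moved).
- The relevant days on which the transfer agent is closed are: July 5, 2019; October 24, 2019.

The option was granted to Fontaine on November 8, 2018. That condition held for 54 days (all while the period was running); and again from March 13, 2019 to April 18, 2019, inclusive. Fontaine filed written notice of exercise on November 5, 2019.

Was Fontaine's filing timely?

259 days after November 8, 2018 is July 25, 2019.
Tolling adds 54 days: July 25, 2019 + 54 days = September 17, 2019.
From March 13, 2019 through April 18, 2019 inclusive is 37 days; tolling adds 37 days: September 17, 2019 + 37 days = October 24, 2019.
October 24, 2019 is a listed holiday. The next qualifying day is October 25, 2019.
The deadline is October 25, 2019; the filing on November 5, 2019 is after that date.

No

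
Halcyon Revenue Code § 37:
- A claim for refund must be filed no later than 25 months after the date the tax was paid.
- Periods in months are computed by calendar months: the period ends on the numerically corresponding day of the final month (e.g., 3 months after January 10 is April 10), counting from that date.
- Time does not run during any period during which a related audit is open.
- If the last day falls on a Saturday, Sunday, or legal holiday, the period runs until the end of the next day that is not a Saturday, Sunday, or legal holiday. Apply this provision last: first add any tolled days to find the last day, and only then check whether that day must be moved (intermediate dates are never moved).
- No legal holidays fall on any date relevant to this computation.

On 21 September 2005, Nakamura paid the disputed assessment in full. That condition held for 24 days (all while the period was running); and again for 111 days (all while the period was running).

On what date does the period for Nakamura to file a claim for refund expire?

25 months after 21 September 2005 is October 21, 2007.
Tolling adds 24 days: October 21, 2007 + 24 days = November 14, 2007.
Tolling adds 111 days: November 14, 2007 + 111 days = March 4, 2008.
March 4, 2008 is a Tuesday and not a legal holiday, so no extension applies.

March 4, 2008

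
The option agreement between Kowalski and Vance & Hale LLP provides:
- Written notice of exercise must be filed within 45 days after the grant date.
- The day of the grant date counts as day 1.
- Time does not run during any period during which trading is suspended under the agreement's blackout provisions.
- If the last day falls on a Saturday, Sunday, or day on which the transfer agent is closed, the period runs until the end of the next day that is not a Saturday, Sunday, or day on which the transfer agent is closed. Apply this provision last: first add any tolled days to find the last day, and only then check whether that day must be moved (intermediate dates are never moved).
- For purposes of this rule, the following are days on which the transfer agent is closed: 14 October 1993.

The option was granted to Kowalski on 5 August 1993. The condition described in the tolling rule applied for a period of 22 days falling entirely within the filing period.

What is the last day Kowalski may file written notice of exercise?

October 11, 1993

Counting 5 August 1993 as day 1, day 45 is September 18, 1993.
Tolling adds 22 days: September 18, 1993 + 22 days = October 10, 1993.
October 10, 1993 is Sunday. The next qualifying day is October 11, 1993.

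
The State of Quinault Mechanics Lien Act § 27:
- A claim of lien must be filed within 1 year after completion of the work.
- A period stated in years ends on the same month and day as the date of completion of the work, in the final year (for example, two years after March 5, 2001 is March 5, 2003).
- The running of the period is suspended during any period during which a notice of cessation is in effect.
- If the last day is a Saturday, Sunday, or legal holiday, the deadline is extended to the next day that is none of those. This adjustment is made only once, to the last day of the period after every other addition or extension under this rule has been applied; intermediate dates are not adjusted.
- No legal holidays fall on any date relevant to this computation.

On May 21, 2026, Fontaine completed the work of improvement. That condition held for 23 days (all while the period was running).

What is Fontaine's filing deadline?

June 14, 2027

1 year after May 21, 2026 is May 21, 2027.
Tolling adds 23 days: May 21, 2027 + 23 days = June 13, 2027.
June 13, 2027 is Sunday. The next qualifying day is June 14, 2027.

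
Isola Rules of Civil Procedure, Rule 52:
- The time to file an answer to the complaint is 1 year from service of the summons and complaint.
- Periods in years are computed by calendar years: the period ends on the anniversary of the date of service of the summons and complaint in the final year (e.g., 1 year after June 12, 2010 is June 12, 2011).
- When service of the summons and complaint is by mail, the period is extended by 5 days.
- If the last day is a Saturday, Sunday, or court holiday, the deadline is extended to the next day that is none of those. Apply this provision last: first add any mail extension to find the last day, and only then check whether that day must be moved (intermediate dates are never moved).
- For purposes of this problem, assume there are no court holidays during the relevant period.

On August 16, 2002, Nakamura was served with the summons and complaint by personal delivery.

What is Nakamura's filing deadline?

1 year after August 16, 2002 is August 16, 2003.
Service was not by mail, so no mail extension applies.
August 16, 2003 is Saturday; August 17, 2003 is Sunday. The next qualifying day is August 18, 2003.

August 18, 2003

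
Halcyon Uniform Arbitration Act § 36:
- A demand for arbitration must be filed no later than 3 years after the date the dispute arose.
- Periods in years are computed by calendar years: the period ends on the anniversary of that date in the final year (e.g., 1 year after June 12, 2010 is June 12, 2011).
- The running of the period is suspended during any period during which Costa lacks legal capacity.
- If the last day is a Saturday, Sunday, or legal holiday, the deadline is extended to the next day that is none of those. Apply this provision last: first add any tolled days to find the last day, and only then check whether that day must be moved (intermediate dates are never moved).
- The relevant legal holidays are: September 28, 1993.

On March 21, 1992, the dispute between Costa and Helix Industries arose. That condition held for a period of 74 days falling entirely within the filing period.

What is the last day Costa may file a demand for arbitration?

June 5, 1995

3 years after March 21, 1992 is March 21, 1995.
Tolling adds 74 days: March 21, 1995 + 74 days = June 3, 1995.
June 3, 1995 is Saturday; June 4, 1995 is Sunday. The next qualifying day is June 5, 1995.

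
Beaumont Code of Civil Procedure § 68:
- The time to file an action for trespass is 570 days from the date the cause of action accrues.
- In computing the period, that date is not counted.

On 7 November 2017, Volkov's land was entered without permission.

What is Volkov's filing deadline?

May 31, 2019

570 days after 7 November 2017 is May 31, 2019.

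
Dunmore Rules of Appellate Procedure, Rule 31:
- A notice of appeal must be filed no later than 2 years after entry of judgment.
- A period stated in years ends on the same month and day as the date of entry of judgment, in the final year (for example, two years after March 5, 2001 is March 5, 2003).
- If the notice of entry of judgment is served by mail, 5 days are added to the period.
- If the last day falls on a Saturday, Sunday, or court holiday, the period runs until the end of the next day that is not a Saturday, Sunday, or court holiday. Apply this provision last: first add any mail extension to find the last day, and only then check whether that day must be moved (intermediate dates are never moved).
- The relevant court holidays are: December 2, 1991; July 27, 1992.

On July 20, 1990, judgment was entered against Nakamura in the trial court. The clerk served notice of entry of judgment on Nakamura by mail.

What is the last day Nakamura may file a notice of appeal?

2 years after July 20, 1990 is July 20, 1992.
Service was by mail, adding 5 days: July 20, 1992 + 5 days = July 25, 1992.
July 25, 1992 is Saturday; July 26, 1992 is Sunday; July 27, 1992 is a listed holiday. The next qualifying day is July 28, 1992.

July 28, 1992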